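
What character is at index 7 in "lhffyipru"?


Input string: 'lhffyipru'
Operation: get character at index 7
Index mapping: s[0]='l', s[1]='h', s[2]='f', s[3]='f', s[4]='y', s[5]='i', s[6]='p', s[7]='r'
Result: 'r'


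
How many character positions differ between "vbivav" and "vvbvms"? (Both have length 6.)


String 1: 'vbivav'
String 2: 'vvbvms'
Compare each position: pos 0: 'v'=='v', pos 1: 'b'!='v', pos 2: 'i'!='b', pos 3: 'v'=='v', pos 4: 'a'!='m', pos 5: 'v'!='s'
Differing positions: 4
Hamming distance: 4


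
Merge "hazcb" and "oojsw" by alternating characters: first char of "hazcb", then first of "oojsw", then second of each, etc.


String 1: 'hazcb'
String 2: 'oojsw'
Operation: alternate characters
Pairs: 'h'+'o', 'a'+'o', 'z'+'j', 'c'+'s', 'b'+'w'
Result: hoaozjcsbw


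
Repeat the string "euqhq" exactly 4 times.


Input string: 'euqhq'
Operation: repeat 4 times
Concatenation: 'euqhq' + 'euqhq' + 'euqhq' + 'euqhq'
Result: euqhqeuqhqeuqhqeuqhq


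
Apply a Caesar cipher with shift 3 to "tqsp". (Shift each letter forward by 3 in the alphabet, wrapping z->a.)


Input: 'tqsp', shift = 3
Operation: for each letter, (position + 3) mod 26
Mapping: 't'(19+3=22)->'w', 'q'(16+3=19)->'t', 's'(18+3=21)->'v', 'p'(15+3=18)->'s'
Result: wtvs


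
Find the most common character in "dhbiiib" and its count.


Input: 'dhbiiib'
Operation: tally each character
Counts: 'b':2, 'd':1, 'h':1, 'i':3
Maximum: 'i' appears 3 times


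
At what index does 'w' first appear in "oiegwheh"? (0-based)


Input string: 'oiegwheh'
Target: 'w'
Scanning left to right: s[0]='o', s[1]='i', s[2]='e', s[3]='g', s[4]='w'
First match at index: 4


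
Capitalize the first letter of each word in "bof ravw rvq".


Input string: 'bof ravw rvq'
Operation: capitalize first letter of each word
Word transformations: 'bof'->'Bof', 'ravw'->'Ravw', 'rvq'->'Rvq'
Result: Bof Ravw Rvq


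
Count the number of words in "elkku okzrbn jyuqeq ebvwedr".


Input string: 'elkku okzrbn jyuqeq ebvwedr'
Operation: split by spaces
Words found: 'elkku', 'okzrbn', 'jyuqeq', 'ebvwedr'
Word count: 4


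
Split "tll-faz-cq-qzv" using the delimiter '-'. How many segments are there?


Input string: 'tll-faz-cq-qzv'
Delimiter: '-'
Split result: 'tll', 'faz', 'cq', 'qzv'
Number of parts: 4


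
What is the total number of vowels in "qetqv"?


Input string: 'qetqv'
Operation: count vowels (a, e, i, o, u)
Scan: s[0]='q', s[1]='e' (vowel), s[2]='t', s[3]='q', s[4]='v'
Vowels found: 1
Result: 1


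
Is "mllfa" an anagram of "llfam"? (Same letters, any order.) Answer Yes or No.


String 1: 'llfam' -> sorted: 'afllm'
String 2: 'mllfa' -> sorted: 'afllm'
Compare sorted forms: 'afllm' == 'afllm'
Anagram: Yes


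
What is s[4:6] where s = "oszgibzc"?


Input string: 'oszgibzc'
Operation: slice [4:6]
Extract characters: s[4]='i', s[5]='b'
Result: ib


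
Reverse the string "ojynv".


Input string: 'ojynv'
Operation: reverse character order
Original order: 'o' -> 'j' -> 'y' -> 'n' -> 'v'
Reversed order: 'v' -> 'n' -> 'y' -> 'j' -> 'o'
Result: vnyjo


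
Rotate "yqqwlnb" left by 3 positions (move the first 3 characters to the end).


Input: 'yqqwlnb', shift = 3
Operation: split at index 3 and swap parts
Front part s[0:3] = 'yqq'
Back part s[3:] = 'wlnb'
Rotated = back + front = 'wlnb' + 'yqq'
Result: wlnbyqq


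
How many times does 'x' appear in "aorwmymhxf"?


Input string: 'aorwmymhxf'
Target character: 'x'
Scan each position: s[8]='x'
Matches found at indices: 8
Total: 1


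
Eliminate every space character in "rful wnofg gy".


Input string: 'rful wnofg gy'
Operation: remove all spaces
Words: 'rful', 'wnofg', 'gy'
Join without spaces: rfulwnofggy


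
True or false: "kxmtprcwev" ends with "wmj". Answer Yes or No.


Input string: 'kxmtprcwev'
Suffix to check: 'wmj'
Last 3 characters of input: 'wev'
Match: False
Result: No


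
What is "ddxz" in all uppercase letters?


Input string: 'ddxz'
Operation: convert each letter to uppercase
Mapping: 'd'->'D', 'd'->'D', 'x'->'X', 'z'->'Z'
Result: DDXZ


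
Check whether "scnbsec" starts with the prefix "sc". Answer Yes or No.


Input string: 'scnbsec'
Prefix to check: 'sc'
First 2 characters of input: 'sc'
Match: True
Result: Yes


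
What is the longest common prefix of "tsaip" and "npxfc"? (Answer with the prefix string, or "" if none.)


String 1: 'tsaip'
String 2: 'npxfc'
Compare position by position:
pos 0: 't' vs 'n' differ -> stop
Longest common prefix: "" (length 0)


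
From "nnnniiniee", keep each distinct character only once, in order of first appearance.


Input: 'nnnniiniee'
Operation: keep first occurrence of each character
Scan: s[0]='n' new -> keep; s[1]='n' seen -> skip; s[2]='n' seen -> skip; s[3]='n' seen -> skip; s[4]='i' new -> keep; s[5]='i' seen -> skip; s[6]='n' seen -> skip; s[7]='i' seen -> skip; s[8]='e' new -> keep; s[9]='e' seen -> skip
Result: nie


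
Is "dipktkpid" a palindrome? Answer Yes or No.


Input string: 'dipktkpid'
Reversed: 'dipktkpid'
Compare pairs: s[0]='d' vs s[8]='d' (match), s[1]='i' vs s[7]='i' (match), s[2]='p' vs s[6]='p' (match), s[3]='k' vs s[5]='k' (match)
Palindrome: Yes


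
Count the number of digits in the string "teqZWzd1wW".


Input string: 'teqZWzd1wW'
Operation: count digit characters (0-9)
Scan: 't', 'e', 'q', 'Z', 'W', 'z', 'd', '1'(digit), 'w', 'W'
Digits found: 1
Result: 1


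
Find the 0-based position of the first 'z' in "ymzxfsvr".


Input string: 'ymzxfsvr'
Target: 'z'
Scanning left to right: s[0]='y', s[1]='m', s[2]='z'
First match at index: 2


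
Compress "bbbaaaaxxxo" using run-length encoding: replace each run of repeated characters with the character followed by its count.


Input: 'bbbaaaaxxxo'
Operation: identify consecutive runs
Runs: 'bbb' -> b3, 'aaaa' -> a4, 'xxx' -> x3, 'o' -> o1
Encoded: b3a4x3o1


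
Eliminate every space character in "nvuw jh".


Input string: 'nvuw jh'
Operation: remove all spaces
Words: 'nvuw', 'jh'
Join without spaces: nvuwjh


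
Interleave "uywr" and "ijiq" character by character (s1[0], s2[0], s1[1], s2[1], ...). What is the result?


String 1: 'uywr'
String 2: 'ijiq'
Operation: alternate characters
Pairs: 'u'+'i', 'y'+'j', 'w'+'i', 'r'+'q'
Result: uiyjwirq


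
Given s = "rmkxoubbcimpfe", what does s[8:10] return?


Input string: 'rmkxoubbcimpfe'
Operation: slice [8:10]
Extract characters: s[8]='c', s[9]='i'
Result: ci


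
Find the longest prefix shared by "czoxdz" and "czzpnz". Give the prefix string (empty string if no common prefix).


String 1: 'czoxdz'
String 2: 'czzpnz'
Compare position by position:
pos 0: 'c' vs 'c' match
pos 1: 'z' vs 'z' match
pos 2: 'o' vs 'z' differ -> stop
Longest common prefix: "cz" (length 2)


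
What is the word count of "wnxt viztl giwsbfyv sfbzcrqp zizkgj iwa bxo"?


Input string: 'wnxt viztl giwsbfyv sfbzcrqp zizkgj iwa bxo'
Operation: split by spaces
Words found: 'wnxt', 'viztl', 'giwsbfyv', 'sfbzcrqp', 'zizkgj', 'iwa', 'bxo'
Word count: 7


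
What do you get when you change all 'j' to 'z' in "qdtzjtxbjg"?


Input string: 'qdtzjtxbjg'
Operation: replace 'j' with 'z'
Positions of 'j': 4, 8
After replacement: qdtzztxbzg


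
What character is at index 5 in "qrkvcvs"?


Input string: 'qrkvcvs'
Operation: get character at index 5
Index mapping: s[0]='q', s[1]='r', s[2]='k', s[3]='v', s[4]='c', s[5]='v'
Result: 'v'


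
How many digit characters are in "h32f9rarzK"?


Input string: 'h32f9rarzK'
Operation: count digit characters (0-9)
Scan: 'h', '3'(digit), '2'(digit), 'f', '9'(digit), 'r', 'a', 'r', 'z', 'K'
Digits found: 3
Result: 3


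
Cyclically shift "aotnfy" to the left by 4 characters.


Input: 'aotnfy', shift = 4
Operation: split at index 4 and swap parts
Front part s[0:4] = 'aotn'
Back part s[4:] = 'fy'
Rotated = back + front = 'fy' + 'aotn'
Result: fyaotn


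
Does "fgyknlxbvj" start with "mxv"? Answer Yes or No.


Input string: 'fgyknlxbvj'
Prefix to check: 'mxv'
First 3 characters of input: 'fgy'
Match: False
Result: No


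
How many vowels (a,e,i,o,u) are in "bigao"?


Input string: 'bigao'
Operation: count vowels (a, e, i, o, u)
Scan: s[0]='b', s[1]='i' (vowel), s[2]='g', s[3]='a' (vowel), s[4]='o' (vowel)
Vowels found: 3
Result: 3


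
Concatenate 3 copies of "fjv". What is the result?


Input string: 'fjv'
Operation: repeat 3 times
Concatenation: 'fjv' + 'fjv' + 'fjv'
Result: fjvfjvfjv


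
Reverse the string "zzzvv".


Input string: 'zzzvv'
Operation: reverse character order
Original order: 'z' -> 'z' -> 'z' -> 'v' -> 'v'
Reversed order: 'v' -> 'v' -> 'z' -> 'z' -> 'z'
Result: vvzzz


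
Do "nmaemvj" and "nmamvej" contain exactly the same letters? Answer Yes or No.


String 1: 'nmaemvj' -> sorted: 'aejmmnv'
String 2: 'nmamvej' -> sorted: 'aejmmnv'
Compare sorted forms: 'aejmmnv' == 'aejmmnv'
Anagram: Yes


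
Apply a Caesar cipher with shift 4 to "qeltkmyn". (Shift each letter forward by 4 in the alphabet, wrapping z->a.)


Input: 'qeltkmyn', shift = 4
Operation: for each letter, (position + 4) mod 26
Mapping: 'q'(16+4=20)->'u', 'e'(4+4=8)->'i', 'l'(11+4=15)->'p', 't'(19+4=23)->'x', 'k'(10+4=14)->'o', 'm'(12+4=16)->'q', 'y'(24+4=28, 28 mod 26=2)->'c', 'n'(13+4=17)->'r'
Result: uipxoqcr


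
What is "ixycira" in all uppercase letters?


Input string: 'ixycira'
Operation: convert each letter to uppercase
Mapping: 'i'->'I', 'x'->'X', 'y'->'Y', 'c'->'C', 'i'->'I', 'r'->'R', 'a'->'A'
Result: IXYCIRA


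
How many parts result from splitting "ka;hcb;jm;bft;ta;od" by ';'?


Input string: 'ka;hcb;jm;bft;ta;od'
Delimiter: ';'
Split result: 'ka', 'hcb', 'jm', 'bft', 'ta', 'od'
Number of parts: 6


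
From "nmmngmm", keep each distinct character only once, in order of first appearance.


Input: 'nmmngmm'
Operation: keep first occurrence of each character
Scan: s[0]='n' new -> keep; s[1]='m' new -> keep; s[2]='m' seen -> skip; s[3]='n' seen -> skip; s[4]='g' new -> keep; s[5]='m' seen -> skip; s[6]='m' seen -> skip
Result: nmg


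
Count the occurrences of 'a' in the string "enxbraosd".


Input string: 'enxbraosd'
Target character: 'a'
Scan each position: s[5]='a'
Matches found at indices: 5
Total: 1


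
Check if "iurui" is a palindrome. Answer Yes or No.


Input string: 'iurui'
Reversed: 'iurui'
Compare pairs: s[0]='i' vs s[4]='i' (match), s[1]='u' vs s[3]='u' (match)
Palindrome: Yes


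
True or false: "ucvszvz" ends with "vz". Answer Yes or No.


Input string: 'ucvszvz'
Suffix to check: 'vz'
Last 2 characters of input: 'vz'
Match: True
Result: Yes


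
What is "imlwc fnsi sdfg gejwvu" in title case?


Input string: 'imlwc fnsi sdfg gejwvu'
Operation: capitalize first letter of each word
Word transformations: 'imlwc'->'Imlwc', 'fnsi'->'Fnsi', 'sdfg'->'Sdfg', 'gejwvu'->'Gejwvu'
Result: Imlwc Fnsi Sdfg Gejwvu


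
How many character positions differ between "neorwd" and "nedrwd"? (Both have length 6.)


String 1: 'neorwd'
String 2: 'nedrwd'
Compare each position: pos 0: 'n'=='n', pos 1: 'e'=='e', pos 2: 'o'!='d', pos 3: 'r'=='r', pos 4: 'w'=='w', pos 5: 'd'=='d'
Differing positions: 1
Hamming distance: 1


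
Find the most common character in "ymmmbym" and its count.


Input: 'ymmmbym'
Operation: tally each character
Counts: 'b':1, 'm':4, 'y':2
Maximum: 'm' appears 4 times


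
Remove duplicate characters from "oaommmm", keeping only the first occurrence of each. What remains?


Input: 'oaommmm'
Operation: keep first occurrence of each character
Scan: s[0]='o' new -> keep; s[1]='a' new -> keep; s[2]='o' seen -> skip; s[3]='m' new -> keep; s[4]='m' seen -> skip; s[5]='m' seen -> skip; s[6]='m' seen -> skip
Result: oam


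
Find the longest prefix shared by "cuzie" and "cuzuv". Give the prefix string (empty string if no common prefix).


String 1: 'cuzie'
String 2: 'cuzuv'
Compare position by position:
pos 0: 'c' vs 'c' match
pos 1: 'u' vs 'u' match
pos 2: 'z' vs 'z' match
pos 3: 'i' vs 'u' differ -> stop
Longest common prefix: "cuz" (length 3)


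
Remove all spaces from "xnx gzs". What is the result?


Input string: 'xnx gzs'
Operation: remove all spaces
Words: 'xnx', 'gzs'
Join without spaces: xnxgzs


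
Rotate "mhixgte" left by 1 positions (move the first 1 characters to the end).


Input: 'mhixgte', shift = 1
Operation: split at index 1 and swap parts
Front part s[0:1] = 'm'
Back part s[1:] = 'hixgte'
Rotated = back + front = 'hixgte' + 'm'
Result: hixgtem


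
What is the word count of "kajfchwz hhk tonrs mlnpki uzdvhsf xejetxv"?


Input string: 'kajfchwz hhk tonrs mlnpki uzdvhsf xejetxv'
Operation: split by spaces
Words found: 'kajfchwz', 'hhk', 'tonrs', 'mlnpki', 'uzdvhsf', 'xejetxv'
Word count: 6


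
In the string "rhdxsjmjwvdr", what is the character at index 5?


Input string: 'rhdxsjmjwvdr'
Operation: get character at index 5
Index mapping: s[0]='r', s[1]='h', s[2]='d', s[3]='x', s[4]='s', s[5]='j'
Result: 'j'


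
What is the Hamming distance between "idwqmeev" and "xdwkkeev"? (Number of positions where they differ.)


String 1: 'idwqmeev'
String 2: 'xdwkkeev'
Compare each position: pos 0: 'i'!='x', pos 1: 'd'=='d', pos 2: 'w'=='w', pos 3: 'q'!='k', pos 4: 'm'!='k', pos 5: 'e'=='e', pos 6: 'e'=='e', pos 7: 'v'=='v'
Differing positions: 3
Hamming distance: 3


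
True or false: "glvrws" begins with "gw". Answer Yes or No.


Input string: 'glvrws'
Prefix to check: 'gw'
First 2 characters of input: 'gl'
Match: False
Result: No


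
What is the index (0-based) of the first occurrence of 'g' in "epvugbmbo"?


Input string: 'epvugbmbo'
Target: 'g'
Scanning left to right: s[0]='e', s[1]='p', s[2]='v', s[3]='u', s[4]='g'
First match at index: 4


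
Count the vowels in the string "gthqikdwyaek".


Input string: 'gthqikdwyaek'
Operation: count vowels (a, e, i, o, u)
Scan: s[0]='g', s[1]='t', s[2]='h', s[3]='q', s[4]='i' (vowel), s[5]='k', s[6]='d', s[7]='w', s[8]='y', s[9]='a' (vowel), s[10]='e' (vowel), s[11]='k'
Vowels found: 3
Result: 3


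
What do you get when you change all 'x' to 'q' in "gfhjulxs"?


Input string: 'gfhjulxs'
Operation: replace 'x' with 'q'
Positions of 'x': 6
After replacement: gfhjulqs


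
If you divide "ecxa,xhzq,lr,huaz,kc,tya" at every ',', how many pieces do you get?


Input string: 'ecxa,xhzq,lr,huaz,kc,tya'
Delimiter: ','
Split result: 'ecxa', 'xhzq', 'lr', 'huaz', 'kc', 'tya'
Number of parts: 6


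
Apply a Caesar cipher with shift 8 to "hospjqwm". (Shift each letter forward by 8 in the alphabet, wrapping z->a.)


Input: 'hospjqwm', shift = 8
Operation: for each letter, (position + 8) mod 26
Mapping: 'h'(7+8=15)->'p', 'o'(14+8=22)->'w', 's'(18+8=26, 26 mod 26=0)->'a', 'p'(15+8=23)->'x', 'j'(9+8=17)->'r', 'q'(16+8=24)->'y', 'w'(22+8=30, 30 mod 26=4)->'e', 'm'(12+8=20)->'u'
Result: pwaxryeu


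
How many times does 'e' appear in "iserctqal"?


Input string: 'iserctqal'
Target character: 'e'
Scan each position: s[2]='e'
Matches found at indices: 2
Total: 1


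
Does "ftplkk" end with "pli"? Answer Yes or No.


Input string: 'ftplkk'
Suffix to check: 'pli'
Last 3 characters of input: 'lkk'
Match: False
Result: No


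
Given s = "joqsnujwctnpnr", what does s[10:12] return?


Input string: 'joqsnujwctnpnr'
Operation: slice [10:12]
Extract characters: s[10]='n', s[11]='p'
Result: np


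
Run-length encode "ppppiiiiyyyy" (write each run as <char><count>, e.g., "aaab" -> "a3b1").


Input: 'ppppiiiiyyyy'
Operation: identify consecutive runs
Runs: 'pppp' -> p4, 'iiii' -> i4, 'yyyy' -> y4
Encoded: p4i4y4


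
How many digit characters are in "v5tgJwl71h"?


Input string: 'v5tgJwl71h'
Operation: count digit characters (0-9)
Scan: 'v', '5'(digit), 't', 'g', 'J', 'w', 'l', '7'(digit), '1'(digit), 'h'
Digits found: 3
Result: 3


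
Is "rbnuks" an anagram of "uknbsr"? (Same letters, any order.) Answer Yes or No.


String 1: 'uknbsr' -> sorted: 'bknrsu'
String 2: 'rbnuks' -> sorted: 'bknrsu'
Compare sorted forms: 'bknrsu' == 'bknrsu'
Anagram: Yes


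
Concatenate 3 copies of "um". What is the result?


Input string: 'um'
Operation: repeat 3 times
Concatenation: 'um' + 'um' + 'um'
Result: umumum


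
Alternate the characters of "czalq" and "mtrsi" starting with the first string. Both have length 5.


String 1: 'czalq'
String 2: 'mtrsi'
Operation: alternate characters
Pairs: 'c'+'m', 'z'+'t', 'a'+'r', 'l'+'s', 'q'+'i'
Result: cmztarlsqi


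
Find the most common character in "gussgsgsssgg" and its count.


Input: 'gussgsgsssgg'
Operation: tally each character
Counts: 'g':5, 's':6, 'u':1
Maximum: 's' appears 6 times


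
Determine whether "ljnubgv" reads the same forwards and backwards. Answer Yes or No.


Input string: 'ljnubgv'
Reversed: 'vgbunjl'
Compare pairs: s[0]='l' vs s[6]='v' (mismatch), s[1]='j' vs s[5]='g' (mismatch), s[2]='n' vs s[4]='b' (mismatch)
Palindrome: No


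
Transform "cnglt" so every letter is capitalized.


Input string: 'cnglt'
Operation: convert each letter to uppercase
Mapping: 'c'->'C', 'n'->'N', 'g'->'G', 'l'->'L', 't'->'T'
Result: CNGLT


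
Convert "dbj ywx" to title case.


Input string: 'dbj ywx'
Operation: capitalize first letter of each word
Word transformations: 'dbj'->'Dbj', 'ywx'->'Ywx'
Result: Dbj Ywx


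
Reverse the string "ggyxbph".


Input string: 'ggyxbph'
Operation: reverse character order
Original order: 'g' -> 'g' -> 'y' -> 'x' -> 'b' -> 'p' -> 'h'
Reversed order: 'h' -> 'p' -> 'b' -> 'x' -> 'y' -> 'g' -> 'g'
Result: hpbxygg


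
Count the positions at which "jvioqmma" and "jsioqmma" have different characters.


String 1: 'jvioqmma'
String 2: 'jsioqmma'
Compare each position: pos 0: 'j'=='j', pos 1: 'v'!='s', pos 2: 'i'=='i', pos 3: 'o'=='o', pos 4: 'q'=='q', pos 5: 'm'=='m', pos 6: 'm'=='m', pos 7: 'a'=='a'
Differing positions: 1
Hamming distance: 1


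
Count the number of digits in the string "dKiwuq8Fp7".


Input string: 'dKiwuq8Fp7'
Operation: count digit characters (0-9)
Scan: 'd', 'K', 'i', 'w', 'u', 'q', '8'(digit), 'F', 'p', '7'(digit)
Digits found: 2
Result: 2


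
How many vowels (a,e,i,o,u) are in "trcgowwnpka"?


Input string: 'trcgowwnpka'
Operation: count vowels (a, e, i, o, u)
Scan: s[0]='t', s[1]='r', s[2]='c', s[3]='g', s[4]='o' (vowel), s[5]='w', s[6]='w', s[7]='n', s[8]='p', s[9]='k', s[10]='a' (vowel)
Vowels found: 2
Result: 2


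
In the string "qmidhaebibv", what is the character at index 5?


Input string: 'qmidhaebibv'
Operation: get character at index 5
Index mapping: s[0]='q', s[1]='m', s[2]='i', s[3]='d', s[4]='h', s[5]='a'
Result: 'a'


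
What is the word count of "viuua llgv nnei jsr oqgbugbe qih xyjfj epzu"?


Input string: 'viuua llgv nnei jsr oqgbugbe qih xyjfj epzu'
Operation: split by spaces
Words found: 'viuua', 'llgv', 'nnei', 'jsr', 'oqgbugbe', 'qih', 'xyjfj', 'epzu'
Word count: 8


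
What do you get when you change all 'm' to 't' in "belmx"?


Input string: 'belmx'
Operation: replace 'm' with 't'
Positions of 'm': 3
After replacement: beltx


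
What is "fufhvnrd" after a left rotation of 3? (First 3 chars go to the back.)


Input: 'fufhvnrd', shift = 3
Operation: split at index 3 and swap parts
Front part s[0:3] = 'fuf'
Back part s[3:] = 'hvnrd'
Rotated = back + front = 'hvnrd' + 'fuf'
Result: hvnrdfuf


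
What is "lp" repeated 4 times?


Input string: 'lp'
Operation: repeat 4 times
Concatenation: 'lp' + 'lp' + 'lp' + 'lp'
Result: lplplplp


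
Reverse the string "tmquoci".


Input string: 'tmquoci'
Operation: reverse character order
Original order: 't' -> 'm' -> 'q' -> 'u' -> 'o' -> 'c' -> 'i'
Reversed order: 'i' -> 'c' -> 'o' -> 'u' -> 'q' -> 'm' -> 't'
Result: icouqmt


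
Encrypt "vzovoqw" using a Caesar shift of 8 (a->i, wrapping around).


Input: 'vzovoqw', shift = 8
Operation: for each letter, (position + 8) mod 26
Mapping: 'v'(21+8=29, 29 mod 26=3)->'d', 'z'(25+8=33, 33 mod 26=7)->'h', 'o'(14+8=22)->'w', 'v'(21+8=29, 29 mod 26=3)->'d', 'o'(14+8=22)->'w', 'q'(16+8=24)->'y', 'w'(22+8=30, 30 mod 26=4)->'e'
Result: dhwdwye


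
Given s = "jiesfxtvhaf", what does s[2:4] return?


Input string: 'jiesfxtvhaf'
Operation: slice [2:4]
Extract characters: s[2]='e', s[3]='s'
Result: es


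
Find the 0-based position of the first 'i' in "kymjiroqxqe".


Input string: 'kymjiroqxqe'
Target: 'i'
Scanning left to right: s[0]='k', s[1]='y', s[2]='m', s[3]='j', s[4]='i'
First match at index: 4


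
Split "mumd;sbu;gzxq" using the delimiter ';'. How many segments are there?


Input string: 'mumd;sbu;gzxq'
Delimiter: ';'
Split result: 'mumd', 'sbu', 'gzxq'
Number of parts: 3


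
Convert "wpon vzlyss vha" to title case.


Input string: 'wpon vzlyss vha'
Operation: capitalize first letter of each word
Word transformations: 'wpon'->'Wpon', 'vzlyss'->'Vzlyss', 'vha'->'Vha'
Result: Wpon Vzlyss Vha


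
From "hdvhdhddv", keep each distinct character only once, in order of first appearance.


Input: 'hdvhdhddv'
Operation: keep first occurrence of each character
Scan: s[0]='h' new -> keep; s[1]='d' new -> keep; s[2]='v' new -> keep; s[3]='h' seen -> skip; s[4]='d' seen -> skip; s[5]='h' seen -> skip; s[6]='d' seen -> skip; s[7]='d' seen -> skip; s[8]='v' seen -> skip
Result: hdv


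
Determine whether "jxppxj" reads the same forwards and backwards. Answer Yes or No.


Input string: 'jxppxj'
Reversed: 'jxppxj'
Compare pairs: s[0]='j' vs s[5]='j' (match), s[1]='x' vs s[4]='x' (match), s[2]='p' vs s[3]='p' (match)
Palindrome: Yes


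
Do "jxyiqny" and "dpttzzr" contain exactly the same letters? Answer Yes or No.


String 1: 'jxyiqny' -> sorted: 'ijnqxyy'
String 2: 'dpttzzr' -> sorted: 'dprttzz'
Compare sorted forms: 'ijnqxyy' != 'dprttzz'
Anagram: No


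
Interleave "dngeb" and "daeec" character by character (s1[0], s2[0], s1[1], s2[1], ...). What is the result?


String 1: 'dngeb'
String 2: 'daeec'
Operation: alternate characters
Pairs: 'd'+'d', 'n'+'a', 'g'+'e', 'e'+'e', 'b'+'c'
Result: ddnageeebc


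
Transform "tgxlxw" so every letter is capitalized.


Input string: 'tgxlxw'
Operation: convert each letter to uppercase
Mapping: 't'->'T', 'g'->'G', 'x'->'X', 'l'->'L', 'x'->'X', 'w'->'W'
Result: TGXLXW


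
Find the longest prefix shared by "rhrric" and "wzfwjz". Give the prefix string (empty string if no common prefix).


String 1: 'rhrric'
String 2: 'wzfwjz'
Compare position by position:
pos 0: 'r' vs 'w' differ -> stop
Longest common prefix: "" (length 0)


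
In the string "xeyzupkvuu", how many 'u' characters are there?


Input string: 'xeyzupkvuu'
Target character: 'u'
Scan each position: s[4]='u', s[8]='u', s[9]='u'
Matches found at indices: 4, 8, 9
Total: 3


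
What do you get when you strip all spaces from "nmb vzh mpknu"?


Input string: 'nmb vzh mpknu'
Operation: remove all spaces
Words: 'nmb', 'vzh', 'mpknu'
Join without spaces: nmbvzhmpknu


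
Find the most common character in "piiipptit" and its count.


Input: 'piiipptit'
Operation: tally each character
Counts: 'i':4, 'p':3, 't':2
Maximum: 'i' appears 4 times


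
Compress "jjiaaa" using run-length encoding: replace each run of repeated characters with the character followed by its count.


Input: 'jjiaaa'
Operation: identify consecutive runs
Runs: 'jj' -> j2, 'i' -> i1, 'aaa' -> a3
Encoded: j2i1a3


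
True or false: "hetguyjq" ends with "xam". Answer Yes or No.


Input string: 'hetguyjq'
Suffix to check: 'xam'
Last 3 characters of input: 'yjq'
Match: False
Result: No


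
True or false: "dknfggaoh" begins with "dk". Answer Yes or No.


Input string: 'dknfggaoh'
Prefix to check: 'dk'
First 2 characters of input: 'dk'
Match: True
Result: Yes


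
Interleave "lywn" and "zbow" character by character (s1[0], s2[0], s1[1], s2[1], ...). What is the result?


String 1: 'lywn'
String 2: 'zbow'
Operation: alternate characters
Pairs: 'l'+'z', 'y'+'b', 'w'+'o', 'n'+'w'
Result: lzybwonw


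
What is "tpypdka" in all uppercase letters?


Input string: 'tpypdka'
Operation: convert each letter to uppercase
Mapping: 't'->'T', 'p'->'P', 'y'->'Y', 'p'->'P', 'd'->'D', 'k'->'K', 'a'->'A'
Result: TPYPDKA


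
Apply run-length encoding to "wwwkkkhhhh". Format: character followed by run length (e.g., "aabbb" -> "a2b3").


Input: 'wwwkkkhhhh'
Operation: identify consecutive runs
Runs: 'www' -> w3, 'kkk' -> k3, 'hhhh' -> h4
Encoded: w3k3h4


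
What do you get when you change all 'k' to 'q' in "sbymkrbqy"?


Input string: 'sbymkrbqy'
Operation: replace 'k' with 'q'
Positions of 'k': 4
After replacement: sbymqrbqy


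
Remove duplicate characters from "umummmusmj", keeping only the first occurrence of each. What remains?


Input: 'umummmusmj'
Operation: keep first occurrence of each character
Scan: s[0]='u' new -> keep; s[1]='m' new -> keep; s[2]='u' seen -> skip; s[3]='m' seen -> skip; s[4]='m' seen -> skip; s[5]='m' seen -> skip; s[6]='u' seen -> skip; s[7]='s' new -> keep; s[8]='m' seen -> skip; s[9]='j' new -> keep
Result: umsj


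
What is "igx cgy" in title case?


Input string: 'igx cgy'
Operation: capitalize first letter of each word
Word transformations: 'igx'->'Igx', 'cgy'->'Cgy'
Result: Igx Cgy


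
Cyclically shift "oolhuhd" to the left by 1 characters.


Input: 'oolhuhd', shift = 1
Operation: split at index 1 and swap parts
Front part s[0:1] = 'o'
Back part s[1:] = 'olhuhd'
Rotated = back + front = 'olhuhd' + 'o'
Result: olhuhdo


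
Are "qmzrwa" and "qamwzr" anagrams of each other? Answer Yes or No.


String 1: 'qmzrwa' -> sorted: 'amqrwz'
String 2: 'qamwzr' -> sorted: 'amqrwz'
Compare sorted forms: 'amqrwz' == 'amqrwz'
Anagram: Yes


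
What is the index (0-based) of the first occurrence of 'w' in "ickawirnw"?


Input string: 'ickawirnw'
Target: 'w'
Scanning left to right: s[0]='i', s[1]='c', s[2]='k', s[3]='a', s[4]='w'
First match at index: 4


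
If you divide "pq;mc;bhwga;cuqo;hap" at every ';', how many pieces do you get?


Input string: 'pq;mc;bhwga;cuqo;hap'
Delimiter: ';'
Split result: 'pq', 'mc', 'bhwga', 'cuqo', 'hap'
Number of parts: 5


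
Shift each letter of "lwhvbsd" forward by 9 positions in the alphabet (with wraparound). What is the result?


Input: 'lwhvbsd', shift = 9
Operation: for each letter, (position + 9) mod 26
Mapping: 'l'(11+9=20)->'u', 'w'(22+9=31, 31 mod 26=5)->'f', 'h'(7+9=16)->'q', 'v'(21+9=30, 30 mod 26=4)->'e', 'b'(1+9=10)->'k', 's'(18+9=27, 27 mod 26=1)->'b', 'd'(3+9=12)->'m'
Result: ufqekbm


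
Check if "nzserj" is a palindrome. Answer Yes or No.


Input string: 'nzserj'
Reversed: 'jreszn'
Compare pairs: s[0]='n' vs s[5]='j' (mismatch), s[1]='z' vs s[4]='r' (mismatch), s[2]='s' vs s[3]='e' (mismatch)
Palindrome: No


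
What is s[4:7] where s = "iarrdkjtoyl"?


Input string: 'iarrdkjtoyl'
Operation: slice [4:7]
Extract characters: s[4]='d', s[5]='k', s[6]='j'
Result: dkj


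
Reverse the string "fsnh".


Input string: 'fsnh'
Operation: reverse character order
Original order: 'f' -> 's' -> 'n' -> 'h'
Reversed order: 'h' -> 'n' -> 's' -> 'f'
Result: hnsf


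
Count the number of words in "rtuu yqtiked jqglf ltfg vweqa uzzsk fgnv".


Input string: 'rtuu yqtiked jqglf ltfg vweqa uzzsk fgnv'
Operation: split by spaces
Words found: 'rtuu', 'yqtiked', 'jqglf', 'ltfg', 'vweqa', 'uzzsk', 'fgnv'
Word count: 7


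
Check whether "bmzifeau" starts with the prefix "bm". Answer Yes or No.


Input string: 'bmzifeau'
Prefix to check: 'bm'
First 2 characters of input: 'bm'
Match: True
Result: Yes


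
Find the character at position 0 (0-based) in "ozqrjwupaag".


Input string: 'ozqrjwupaag'
Operation: get character at index 0
Index mapping: s[0]='o'
Result: 'o'


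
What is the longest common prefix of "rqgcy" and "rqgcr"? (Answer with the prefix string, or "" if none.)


String 1: 'rqgcy'
String 2: 'rqgcr'
Compare position by position:
pos 0: 'r' vs 'r' match
pos 1: 'q' vs 'q' match
pos 2: 'g' vs 'g' match
pos 3: 'c' vs 'c' match
pos 4: 'y' vs 'r' differ -> stop
Longest common prefix: "rqgc" (length 4)


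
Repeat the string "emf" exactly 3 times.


Input string: 'emf'
Operation: repeat 3 times
Concatenation: 'emf' + 'emf' + 'emf'
Result: emfemfemf


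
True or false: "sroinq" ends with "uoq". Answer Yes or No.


Input string: 'sroinq'
Suffix to check: 'uoq'
Last 3 characters of input: 'inq'
Match: False
Result: No


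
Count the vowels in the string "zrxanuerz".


Input string: 'zrxanuerz'
Operation: count vowels (a, e, i, o, u)
Scan: s[0]='z', s[1]='r', s[2]='x', s[3]='a' (vowel), s[4]='n', s[5]='u' (vowel), s[6]='e' (vowel), s[7]='r', s[8]='z'
Vowels found: 3
Result: 3


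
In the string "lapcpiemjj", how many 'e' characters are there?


Input string: 'lapcpiemjj'
Target character: 'e'
Scan each position: s[6]='e'
Matches found at indices: 6
Total: 1


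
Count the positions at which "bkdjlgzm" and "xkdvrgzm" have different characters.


String 1: 'bkdjlgzm'
String 2: 'xkdvrgzm'
Compare each position: pos 0: 'b'!='x', pos 1: 'k'=='k', pos 2: 'd'=='d', pos 3: 'j'!='v', pos 4: 'l'!='r', pos 5: 'g'=='g', pos 6: 'z'=='z', pos 7: 'm'=='m'
Differing positions: 3
Hamming distance: 3


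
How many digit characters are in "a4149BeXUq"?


Input string: 'a4149BeXUq'
Operation: count digit characters (0-9)
Scan: 'a', '4'(digit), '1'(digit), '4'(digit), '9'(digit), 'B', 'e', 'X', 'U', 'q'
Digits found: 4
Result: 4


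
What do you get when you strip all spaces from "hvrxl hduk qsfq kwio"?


Input string: 'hvrxl hduk qsfq kwio'
Operation: remove all spaces
Words: 'hvrxl', 'hduk', 'qsfq', 'kwio'
Join without spaces: hvrxlhdukqsfqkwio


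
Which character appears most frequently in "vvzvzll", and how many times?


Input: 'vvzvzll'
Operation: tally each character
Counts: 'l':2, 'v':3, 'z':2
Maximum: 'v' appears 3 times


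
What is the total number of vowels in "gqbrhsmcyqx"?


Input string: 'gqbrhsmcyqx'
Operation: count vowels (a, e, i, o, u)
Scan: s[0]='g', s[1]='q', s[2]='b', s[3]='r', s[4]='h', s[5]='s', s[6]='m', s[7]='c', s[8]='y', s[9]='q', s[10]='x'
Vowels found: 0
Result: 0


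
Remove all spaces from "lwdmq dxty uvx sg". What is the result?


Input string: 'lwdmq dxty uvx sg'
Operation: remove all spaces
Words: 'lwdmq', 'dxty', 'uvx', 'sg'
Join without spaces: lwdmqdxtyuvxsg


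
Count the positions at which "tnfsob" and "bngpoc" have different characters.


String 1: 'tnfsob'
String 2: 'bngpoc'
Compare each position: pos 0: 't'!='b', pos 1: 'n'=='n', pos 2: 'f'!='g', pos 3: 's'!='p', pos 4: 'o'=='o', pos 5: 'b'!='c'
Differing positions: 4
Hamming distance: 4


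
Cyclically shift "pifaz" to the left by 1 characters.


Input: 'pifaz', shift = 1
Operation: split at index 1 and swap parts
Front part s[0:1] = 'p'
Back part s[1:] = 'ifaz'
Rotated = back + front = 'ifaz' + 'p'
Result: ifazp


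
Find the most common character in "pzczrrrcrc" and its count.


Input: 'pzczrrrcrc'
Operation: tally each character
Counts: 'c':3, 'p':1, 'r':4, 'z':2
Maximum: 'r' appears 4 times


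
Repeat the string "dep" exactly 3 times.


Input string: 'dep'
Operation: repeat 3 times
Concatenation: 'dep' + 'dep' + 'dep'
Result: depdepdep


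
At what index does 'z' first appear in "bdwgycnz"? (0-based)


Input string: 'bdwgycnz'
Target: 'z'
Scanning left to right: s[0]='b', s[1]='d', s[2]='w', s[3]='g', s[4]='y', s[5]='c', s[6]='n', s[7]='z'
First match at index: 7


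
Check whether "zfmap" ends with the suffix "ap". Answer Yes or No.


Input string: 'zfmap'
Suffix to check: 'ap'
Last 2 characters of input: 'ap'
Match: True
Result: Yes


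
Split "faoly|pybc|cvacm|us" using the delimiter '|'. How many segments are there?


Input string: 'faoly|pybc|cvacm|us'
Delimiter: '|'
Split result: 'faoly', 'pybc', 'cvacm', 'us'
Number of parts: 4


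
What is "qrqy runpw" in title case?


Input string: 'qrqy runpw'
Operation: capitalize first letter of each word
Word transformations: 'qrqy'->'Qrqy', 'runpw'->'Runpw'
Result: Qrqy Runpw


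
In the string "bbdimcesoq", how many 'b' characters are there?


Input string: 'bbdimcesoq'
Target character: 'b'
Scan each position: s[0]='b', s[1]='b'
Matches found at indices: 0, 1
Total: 2


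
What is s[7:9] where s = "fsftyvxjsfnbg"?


Input string: 'fsftyvxjsfnbg'
Operation: slice [7:9]
Extract characters: s[7]='j', s[8]='s'
Result: js


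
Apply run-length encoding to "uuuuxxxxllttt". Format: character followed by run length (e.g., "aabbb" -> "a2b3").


Input: 'uuuuxxxxllttt'
Operation: identify consecutive runs
Runs: 'uuuu' -> u4, 'xxxx' -> x4, 'll' -> l2, 'ttt' -> t3
Encoded: u4x4l2t3


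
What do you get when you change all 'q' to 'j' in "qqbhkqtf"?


Input string: 'qqbhkqtf'
Operation: replace 'q' with 'j'
Positions of 'q': 0, 1, 5
After replacement: jjbhkjtf


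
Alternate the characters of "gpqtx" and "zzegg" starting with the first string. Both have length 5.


String 1: 'gpqtx'
String 2: 'zzegg'
Operation: alternate characters
Pairs: 'g'+'z', 'p'+'z', 'q'+'e', 't'+'g', 'x'+'g'
Result: gzpzqetgxg


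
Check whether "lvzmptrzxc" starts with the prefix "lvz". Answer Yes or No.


Input string: 'lvzmptrzxc'
Prefix to check: 'lvz'
First 3 characters of input: 'lvz'
Match: True
Result: Yes


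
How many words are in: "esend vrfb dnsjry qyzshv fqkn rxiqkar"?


Input string: 'esend vrfb dnsjry qyzshv fqkn rxiqkar'
Operation: split by spaces
Words found: 'esend', 'vrfb', 'dnsjry', 'qyzshv', 'fqkn', 'rxiqkar'
Word count: 6


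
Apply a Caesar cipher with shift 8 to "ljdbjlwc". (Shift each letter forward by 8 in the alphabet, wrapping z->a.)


Input: 'ljdbjlwc', shift = 8
Operation: for each letter, (position + 8) mod 26
Mapping: 'l'(11+8=19)->'t', 'j'(9+8=17)->'r', 'd'(3+8=11)->'l', 'b'(1+8=9)->'j', 'j'(9+8=17)->'r', 'l'(11+8=19)->'t', 'w'(22+8=30, 30 mod 26=4)->'e', 'c'(2+8=10)->'k'
Result: trljrtek


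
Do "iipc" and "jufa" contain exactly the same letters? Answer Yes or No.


String 1: 'iipc' -> sorted: 'ciip'
String 2: 'jufa' -> sorted: 'afju'
Compare sorted forms: 'ciip' != 'afju'
Anagram: No


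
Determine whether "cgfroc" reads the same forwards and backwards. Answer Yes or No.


Input string: 'cgfroc'
Reversed: 'corfgc'
Compare pairs: s[0]='c' vs s[5]='c' (match), s[1]='g' vs s[4]='o' (mismatch), s[2]='f' vs s[3]='r' (mismatch)
Palindrome: No


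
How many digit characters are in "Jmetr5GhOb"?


Input string: 'Jmetr5GhOb'
Operation: count digit characters (0-9)
Scan: 'J', 'm', 'e', 't', 'r', '5'(digit), 'G', 'h', 'O', 'b'
Digits found: 1
Result: 1


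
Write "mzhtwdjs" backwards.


Input string: 'mzhtwdjs'
Operation: reverse character order
Original order: 'm' -> 'z' -> 'h' -> 't' -> 'w' -> 'd' -> 'j' -> 's'
Reversed order: 's' -> 'j' -> 'd' -> 'w' -> 't' -> 'h' -> 'z' -> 'm'
Result: sjdwthzm


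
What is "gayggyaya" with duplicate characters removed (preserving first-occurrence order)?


Input: 'gayggyaya'
Operation: keep first occurrence of each character
Scan: s[0]='g' new -> keep; s[1]='a' new -> keep; s[2]='y' new -> keep; s[3]='g' seen -> skip; s[4]='g' seen -> skip; s[5]='y' seen -> skip; s[6]='a' seen -> skip; s[7]='y' seen -> skip; s[8]='a' seen -> skip
Result: gay


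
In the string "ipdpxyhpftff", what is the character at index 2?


Input string: 'ipdpxyhpftff'
Operation: get character at index 2
Index mapping: s[0]='i', s[1]='p', s[2]='d'
Result: 'd'


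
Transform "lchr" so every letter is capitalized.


Input string: 'lchr'
Operation: convert each letter to uppercase
Mapping: 'l'->'L', 'c'->'C', 'h'->'H', 'r'->'R'
Result: LCHR


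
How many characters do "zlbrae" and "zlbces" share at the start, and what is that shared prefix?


String 1: 'zlbrae'
String 2: 'zlbces'
Compare position by position:
pos 0: 'z' vs 'z' match
pos 1: 'l' vs 'l' match
pos 2: 'b' vs 'b' match
pos 3: 'r' vs 'c' differ -> stop
Longest common prefix: "zlb" (length 3)


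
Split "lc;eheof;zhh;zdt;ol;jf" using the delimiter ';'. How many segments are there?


Input string: 'lc;eheof;zhh;zdt;ol;jf'
Delimiter: ';'
Split result: 'lc', 'eheof', 'zhh', 'zdt', 'ol', 'jf'
Number of parts: 6


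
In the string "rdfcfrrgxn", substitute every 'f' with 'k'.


Input string: 'rdfcfrrgxn'
Operation: replace 'f' with 'k'
Positions of 'f': 2, 4
After replacement: rdkckrrgxn


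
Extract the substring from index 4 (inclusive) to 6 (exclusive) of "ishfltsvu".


Input string: 'ishfltsvu'
Operation: slice [4:6]
Extract characters: s[4]='l', s[5]='t'
Result: lt


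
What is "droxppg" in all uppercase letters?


Input string: 'droxppg'
Operation: convert each letter to uppercase
Mapping: 'd'->'D', 'r'->'R', 'o'->'O', 'x'->'X', 'p'->'P', 'p'->'P', 'g'->'G'
Result: DROXPPG


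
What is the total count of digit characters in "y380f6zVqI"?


Input string: 'y380f6zVqI'
Operation: count digit characters (0-9)
Scan: 'y', '3'(digit), '8'(digit), '0'(digit), 'f', '6'(digit), 'z', 'V', 'q', 'I'
Digits found: 4
Result: 4


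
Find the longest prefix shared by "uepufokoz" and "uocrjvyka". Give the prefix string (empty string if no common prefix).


String 1: 'uepufokoz'
String 2: 'uocrjvyka'
Compare position by position:
pos 0: 'u' vs 'u' match
pos 1: 'e' vs 'o' differ -> stop
Longest common prefix: "u" (length 1)


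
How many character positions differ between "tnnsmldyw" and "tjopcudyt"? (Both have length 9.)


String 1: 'tnnsmldyw'
String 2: 'tjopcudyt'
Compare each position: pos 0: 't'=='t', pos 1: 'n'!='j', pos 2: 'n'!='o', pos 3: 's'!='p', pos 4: 'm'!='c', pos 5: 'l'!='u', pos 6: 'd'=='d', pos 7: 'y'=='y', pos 8: 'w'!='t'
Differing positions: 6
Hamming distance: 6


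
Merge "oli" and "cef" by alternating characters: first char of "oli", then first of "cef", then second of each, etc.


String 1: 'oli'
String 2: 'cef'
Operation: alternate characters
Pairs: 'o'+'c', 'l'+'e', 'i'+'f'
Result: ocleif


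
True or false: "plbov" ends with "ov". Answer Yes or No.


Input string: 'plbov'
Suffix to check: 'ov'
Last 2 characters of input: 'ov'
Match: True
Result: Yes


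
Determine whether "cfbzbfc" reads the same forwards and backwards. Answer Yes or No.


Input string: 'cfbzbfc'
Reversed: 'cfbzbfc'
Compare pairs: s[0]='c' vs s[6]='c' (match), s[1]='f' vs s[5]='f' (match), s[2]='b' vs s[4]='b' (match)
Palindrome: Yes


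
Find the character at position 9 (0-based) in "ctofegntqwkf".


Input string: 'ctofegntqwkf'
Operation: get character at index 9
Index mapping: s[0]='c', s[1]='t', s[2]='o', s[3]='f', s[4]='e', s[5]='g', s[6]='n', s[7]='t', s[8]='q', s[9]='w'
Result: 'w'


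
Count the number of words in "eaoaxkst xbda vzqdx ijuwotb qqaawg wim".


Input string: 'eaoaxkst xbda vzqdx ijuwotb qqaawg wim'
Operation: split by spaces
Words found: 'eaoaxkst', 'xbda', 'vzqdx', 'ijuwotb', 'qqaawg', 'wim'
Word count: 6


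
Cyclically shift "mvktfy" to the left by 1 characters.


Input: 'mvktfy', shift = 1
Operation: split at index 1 and swap parts
Front part s[0:1] = 'm'
Back part s[1:] = 'vktfy'
Rotated = back + front = 'vktfy' + 'm'
Result: vktfym


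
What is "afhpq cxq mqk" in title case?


Input string: 'afhpq cxq mqk'
Operation: capitalize first letter of each word
Word transformations: 'afhpq'->'Afhpq', 'cxq'->'Cxq', 'mqk'->'Mqk'
Result: Afhpq Cxq Mqk


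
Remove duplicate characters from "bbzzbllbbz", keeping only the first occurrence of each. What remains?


Input: 'bbzzbllbbz'
Operation: keep first occurrence of each character
Scan: s[0]='b' new -> keep; s[1]='b' seen -> skip; s[2]='z' new -> keep; s[3]='z' seen -> skip; s[4]='b' seen -> skip; s[5]='l' new -> keep; s[6]='l' seen -> skip; s[7]='b' seen -> skip; s[8]='b' seen -> skip; s[9]='z' seen -> skip
Result: bzl
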